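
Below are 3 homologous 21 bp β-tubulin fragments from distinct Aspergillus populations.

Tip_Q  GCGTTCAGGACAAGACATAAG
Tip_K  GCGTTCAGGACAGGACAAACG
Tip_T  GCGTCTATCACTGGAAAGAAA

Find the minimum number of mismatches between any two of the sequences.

3

Pairwise Hamming distances:
  Tip_Q vs Tip_K: 3
  Tip_Q vs Tip_T: 9
  Tip_K vs Tip_T: 9
The smallest is 3, between Tip_Q and Tip_K.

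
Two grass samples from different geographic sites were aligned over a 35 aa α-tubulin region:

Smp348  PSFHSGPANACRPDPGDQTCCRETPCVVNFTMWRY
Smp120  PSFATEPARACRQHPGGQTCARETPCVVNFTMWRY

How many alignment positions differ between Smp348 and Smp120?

The sequences differ at positions 4 (H/A), 5 (S/T), 6 (G/E), 9 (N/R), 13 (P/Q), 14 (D/H), 17 (D/G), 21 (C/A).
That gives 8 mismatches out of 35 aligned sites, so the Hamming distance is 8.

8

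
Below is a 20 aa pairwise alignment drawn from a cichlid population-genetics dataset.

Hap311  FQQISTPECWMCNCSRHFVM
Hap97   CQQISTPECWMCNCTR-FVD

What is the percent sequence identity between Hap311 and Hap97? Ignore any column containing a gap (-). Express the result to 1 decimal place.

Excluding the 1 gap column leaves 19 comparable sites.
Mismatches occur at site 1 (F/C), site 15 (S/T), site 20 (M/D).
16 of the 19 comparable sites match, so the percent identity is 16/19 × 100 = 84.2%.

84.2%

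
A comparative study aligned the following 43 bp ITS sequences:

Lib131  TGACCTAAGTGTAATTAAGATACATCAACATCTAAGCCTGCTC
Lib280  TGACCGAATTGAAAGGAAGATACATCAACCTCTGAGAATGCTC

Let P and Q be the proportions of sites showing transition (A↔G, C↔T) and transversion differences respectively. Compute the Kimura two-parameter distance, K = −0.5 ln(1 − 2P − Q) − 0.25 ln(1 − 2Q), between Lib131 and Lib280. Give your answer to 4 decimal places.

0.2487

Differing sites — 6:T/G (Tv); 9:G/T (Tv); 12:T/A (Tv); 15:T/G (Tv); 16:T/G (Tv); 30:A/C (Tv); 34:A/G (Ti); 37:C/A (Tv); 38:C/A (Tv).
Of the 9 differences, 1 transition and 8 transversions over 43 sites: P = 1/43 = 0.023256, Q = 8/43 = 0.186047.
d = −0.5·ln(0.767441) − 0.25·ln(0.627906) = −0.5·(-0.264694) − 0.25·(-0.465365) = 0.2487.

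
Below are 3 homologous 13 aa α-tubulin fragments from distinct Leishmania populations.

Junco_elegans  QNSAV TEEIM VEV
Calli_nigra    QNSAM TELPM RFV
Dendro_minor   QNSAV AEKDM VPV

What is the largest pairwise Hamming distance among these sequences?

Pairwise Hamming distances:
  Junco_elegans vs Calli_nigra: 5
  Junco_elegans vs Dendro_minor: 4
  Calli_nigra vs Dendro_minor: 6
The largest is 6, between Calli_nigra and Dendro_minor.

6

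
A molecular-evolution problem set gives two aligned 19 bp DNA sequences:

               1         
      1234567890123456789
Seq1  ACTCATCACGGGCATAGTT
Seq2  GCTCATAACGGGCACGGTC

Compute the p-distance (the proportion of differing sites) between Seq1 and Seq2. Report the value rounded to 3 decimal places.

0.263

Differing sites — 1:A/G; 7:C/A; 15:T/C; 16:A/G; 19:T/C.
There are 5 differences over 19 sites, so p = 5/19 = 0.263.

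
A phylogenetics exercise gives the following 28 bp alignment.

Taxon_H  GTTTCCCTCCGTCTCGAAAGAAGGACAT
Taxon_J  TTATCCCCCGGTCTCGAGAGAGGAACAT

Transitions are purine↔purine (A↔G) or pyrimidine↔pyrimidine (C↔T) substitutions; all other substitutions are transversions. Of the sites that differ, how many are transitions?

4

Mismatches occur at site 1 (G↔T, transversion), site 3 (T↔A, transversion), site 8 (T↔C, transition), site 10 (C↔G, transversion), site 18 (A↔G, transition), site 22 (A↔G, transition), site 24 (G↔A, transition).
Of the 7 differences, 4 transitions and 3 transversions, so the answer is 4.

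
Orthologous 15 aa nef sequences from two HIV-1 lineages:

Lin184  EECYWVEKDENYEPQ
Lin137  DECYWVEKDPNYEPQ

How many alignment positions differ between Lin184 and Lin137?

2

The sequences differ at positions 1 (E/D), 10 (E/P).
That gives 2 mismatches out of 15 aligned sites, so the Hamming distance is 2.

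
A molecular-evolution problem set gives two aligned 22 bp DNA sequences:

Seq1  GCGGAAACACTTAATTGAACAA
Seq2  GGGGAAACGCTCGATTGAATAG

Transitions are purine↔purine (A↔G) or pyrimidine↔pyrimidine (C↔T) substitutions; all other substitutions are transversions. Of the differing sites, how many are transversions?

1

The sequences differ at positions 2 (C/G, transversion), 9 (A/G, transition), 12 (T/C, transition), 13 (A/G, transition), 20 (C/T, transition), 22 (A/G, transition).
Of the 6 differences, 5 transitions and 1 transversion, so the answer is 1.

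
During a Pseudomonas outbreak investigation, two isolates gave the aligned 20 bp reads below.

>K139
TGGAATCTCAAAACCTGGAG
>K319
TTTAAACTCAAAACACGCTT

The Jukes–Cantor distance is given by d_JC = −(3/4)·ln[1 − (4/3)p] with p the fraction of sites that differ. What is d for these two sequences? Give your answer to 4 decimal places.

0.5716

Mismatches occur at site 2 (G→T), site 3 (G→T), site 6 (T→A), site 15 (C→A), site 16 (T→C), site 18 (G→C), site 19 (A→T), site 20 (G→T).
p = 8/20 = 0.400000.
d = −0.75 · ln(1 − (4/3)·0.400000) = −0.75 · ln(0.466667) = −0.75 · (-0.762139) = 0.5716.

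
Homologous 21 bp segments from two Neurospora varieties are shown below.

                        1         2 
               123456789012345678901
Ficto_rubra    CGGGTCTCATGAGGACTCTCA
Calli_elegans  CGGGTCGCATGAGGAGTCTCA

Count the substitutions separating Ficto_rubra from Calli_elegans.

2

Mismatches occur at site 7 (T/G), site 16 (C/G).
That gives 2 mismatches out of 21 aligned sites, so the Hamming distance is 2.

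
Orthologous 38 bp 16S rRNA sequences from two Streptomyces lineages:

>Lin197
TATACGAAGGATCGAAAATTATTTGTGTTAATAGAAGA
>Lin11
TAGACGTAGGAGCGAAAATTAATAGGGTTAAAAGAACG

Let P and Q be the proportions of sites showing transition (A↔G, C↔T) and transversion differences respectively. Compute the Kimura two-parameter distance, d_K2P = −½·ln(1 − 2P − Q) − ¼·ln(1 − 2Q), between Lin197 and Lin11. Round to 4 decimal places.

0.2893

Mismatches occur at site 3 (T↔G, transversion), site 7 (A↔T, transversion), site 12 (T↔G, transversion), site 22 (T↔A, transversion), site 24 (T↔A, transversion), site 26 (T↔G, transversion), site 32 (T↔A, transversion), site 37 (G↔C, transversion), site 38 (A↔G, transition).
Of the 9 differences, 1 transition and 8 transversions over 38 sites: P = 1/38 = 0.026316, Q = 8/38 = 0.210526.
d = −0.5·ln(0.736842) − 0.25·ln(0.578948) = −0.5·(-0.305382) − 0.25·(-0.546543) = 0.2893.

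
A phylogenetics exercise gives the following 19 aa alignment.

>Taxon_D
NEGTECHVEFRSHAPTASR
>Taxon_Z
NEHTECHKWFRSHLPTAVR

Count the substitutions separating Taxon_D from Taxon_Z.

Differing sites — 3:G/H; 8:V/K; 9:E/W; 14:A/L; 18:S/V.
That gives 5 mismatches out of 19 aligned sites, so the Hamming distance is 5.

5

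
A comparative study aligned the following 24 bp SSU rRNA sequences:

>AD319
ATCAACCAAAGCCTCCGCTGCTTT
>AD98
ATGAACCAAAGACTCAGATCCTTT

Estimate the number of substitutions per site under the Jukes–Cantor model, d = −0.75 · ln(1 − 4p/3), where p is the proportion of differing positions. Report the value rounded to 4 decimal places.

0.2441

The sequences differ at positions 3 (C/G), 12 (C/A), 16 (C/A), 18 (C/A), 20 (G/C).
p = 5/24 = 0.208333.
d = −0.75 · ln(1 − (4/3)·0.208333) = −0.75 · ln(0.722223) = −0.75 · (-0.325421) = 0.2441.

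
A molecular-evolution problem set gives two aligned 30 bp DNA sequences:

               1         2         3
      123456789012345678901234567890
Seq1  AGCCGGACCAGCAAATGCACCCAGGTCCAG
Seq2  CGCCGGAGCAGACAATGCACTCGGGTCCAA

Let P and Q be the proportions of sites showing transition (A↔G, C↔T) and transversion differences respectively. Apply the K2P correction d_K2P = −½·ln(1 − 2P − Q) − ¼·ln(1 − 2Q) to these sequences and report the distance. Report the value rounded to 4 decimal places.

0.2803

Mismatches occur at site 1 (A→C, transversion), site 8 (C→G, transversion), site 12 (C→A, transversion), site 13 (A→C, transversion), site 21 (C→T, transition), site 23 (A→G, transition), site 30 (G→A, transition).
Of the 7 differences, 3 transitions and 4 transversions over 30 sites: P = 3/30 = 0.100000, Q = 4/30 = 0.133333.
d = −0.5·ln(0.666667) − 0.25·ln(0.733334) = −0.5·(-0.405465) − 0.25·(-0.310154) = 0.2803.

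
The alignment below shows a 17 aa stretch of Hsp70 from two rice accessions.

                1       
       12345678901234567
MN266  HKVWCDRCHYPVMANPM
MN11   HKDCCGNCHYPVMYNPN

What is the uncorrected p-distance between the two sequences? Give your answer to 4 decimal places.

0.3529

The sequences differ at positions 3 (V/D), 4 (W/C), 6 (D/G), 7 (R/N), 14 (A/Y), 17 (M/N).
There are 6 differences over 17 sites, so p = 6/17 = 0.3529.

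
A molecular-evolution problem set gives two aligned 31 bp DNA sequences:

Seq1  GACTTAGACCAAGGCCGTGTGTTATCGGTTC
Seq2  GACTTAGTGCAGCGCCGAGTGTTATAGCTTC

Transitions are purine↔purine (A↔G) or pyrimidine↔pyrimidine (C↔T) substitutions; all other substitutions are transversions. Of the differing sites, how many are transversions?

The sequences differ at positions 8 (A/T, transversion), 9 (C/G, transversion), 12 (A/G, transition), 13 (G/C, transversion), 18 (T/A, transversion), 26 (C/A, transversion), 28 (G/C, transversion).
Of the 7 differences, 1 transition and 6 transversions, so the answer is 6.

6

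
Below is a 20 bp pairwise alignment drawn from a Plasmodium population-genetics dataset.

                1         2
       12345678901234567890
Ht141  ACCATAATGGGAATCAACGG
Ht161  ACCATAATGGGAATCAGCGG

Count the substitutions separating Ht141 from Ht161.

1

The sequences differ at position 17 (A/G).
That gives 1 mismatch out of 20 aligned sites, so the Hamming distance is 1.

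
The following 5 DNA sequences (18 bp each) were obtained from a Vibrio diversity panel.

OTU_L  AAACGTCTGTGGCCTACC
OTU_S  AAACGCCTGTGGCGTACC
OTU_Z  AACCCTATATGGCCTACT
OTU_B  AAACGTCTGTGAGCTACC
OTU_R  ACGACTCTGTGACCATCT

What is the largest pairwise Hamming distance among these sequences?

10

Pairwise Hamming distances:
  OTU_L vs OTU_S: 2
  OTU_L vs OTU_Z: 5
  OTU_L vs OTU_B: 2
  OTU_L vs OTU_R: 8
  OTU_S vs OTU_Z: 7
  OTU_S vs OTU_B: 4
  OTU_S vs OTU_R: 10
  OTU_Z vs OTU_B: 7
  OTU_Z vs OTU_R: 8
  OTU_B vs OTU_R: 8
The largest is 10, between OTU_S and OTU_R.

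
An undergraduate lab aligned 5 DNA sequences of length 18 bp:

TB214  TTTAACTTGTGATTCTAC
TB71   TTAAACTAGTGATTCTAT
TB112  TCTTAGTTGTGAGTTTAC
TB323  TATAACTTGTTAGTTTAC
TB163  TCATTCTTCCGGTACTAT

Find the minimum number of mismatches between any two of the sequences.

Pairwise Hamming distances:
  TB214 vs TB71: 3
  TB214 vs TB112: 5
  TB214 vs TB323: 4
  TB214 vs TB163: 9
  TB71 vs TB112: 8
  TB71 vs TB323: 7
  TB71 vs TB163: 8
  TB112 vs TB323: 4
  TB112 vs TB163: 10
  TB323 vs TB163: 12
The smallest is 3, between TB214 and TB71.

3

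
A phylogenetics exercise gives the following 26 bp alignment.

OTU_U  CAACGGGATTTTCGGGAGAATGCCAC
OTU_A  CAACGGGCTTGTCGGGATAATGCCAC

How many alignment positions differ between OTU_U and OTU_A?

Differing sites — 8:A/C; 11:T/G; 18:G/T.
That gives 3 mismatches out of 26 aligned sites, so the Hamming distance is 3.

3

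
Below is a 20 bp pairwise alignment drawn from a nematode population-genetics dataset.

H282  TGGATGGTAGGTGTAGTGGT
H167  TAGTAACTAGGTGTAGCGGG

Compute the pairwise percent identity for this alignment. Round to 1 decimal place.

65.0%

The sequences differ at positions 2 (G/A), 4 (A/T), 5 (T/A), 6 (G/A), 7 (G/C), 17 (T/C), 20 (T/G).
13 of the 20 sites match, so the percent identity is 13/20 × 100 = 65.0%.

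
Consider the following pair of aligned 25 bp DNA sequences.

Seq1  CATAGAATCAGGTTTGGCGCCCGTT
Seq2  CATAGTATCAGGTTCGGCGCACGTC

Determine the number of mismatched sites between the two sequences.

The sequences differ at positions 6 (A/T), 15 (T/C), 21 (C/A), 25 (T/C).
That gives 4 mismatches out of 25 aligned sites, so the Hamming distance is 4.

4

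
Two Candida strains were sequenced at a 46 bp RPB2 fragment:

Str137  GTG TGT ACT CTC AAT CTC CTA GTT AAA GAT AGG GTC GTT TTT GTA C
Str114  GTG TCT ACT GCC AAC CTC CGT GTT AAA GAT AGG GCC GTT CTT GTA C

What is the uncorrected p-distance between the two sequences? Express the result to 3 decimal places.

The sequences differ at positions 5 (G/C), 10 (C/G), 11 (T/C), 15 (T/C), 20 (T/G), 21 (A/T), 35 (T/C), 40 (T/C).
There are 8 differences over 46 sites, so p = 8/46 = 0.174.

0.174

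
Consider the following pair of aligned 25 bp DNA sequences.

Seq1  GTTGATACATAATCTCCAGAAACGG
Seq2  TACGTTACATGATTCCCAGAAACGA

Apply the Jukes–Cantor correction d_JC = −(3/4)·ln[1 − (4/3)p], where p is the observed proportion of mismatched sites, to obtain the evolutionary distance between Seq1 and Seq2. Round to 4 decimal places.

Differing sites — 1:G/T; 2:T/A; 3:T/C; 5:A/T; 11:A/G; 14:C/T; 15:T/C; 25:G/A.
p = 8/25 = 0.320000.
d = −0.75 · ln(1 − (4/3)·0.320000) = −0.75 · ln(0.573333) = −0.75 · (-0.556289) = 0.4172.

0.4172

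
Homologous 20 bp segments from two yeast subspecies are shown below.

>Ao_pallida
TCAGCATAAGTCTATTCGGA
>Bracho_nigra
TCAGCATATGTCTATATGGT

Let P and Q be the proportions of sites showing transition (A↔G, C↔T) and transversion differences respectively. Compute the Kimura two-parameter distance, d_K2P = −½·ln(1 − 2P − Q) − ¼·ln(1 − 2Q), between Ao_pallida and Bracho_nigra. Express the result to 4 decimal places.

Mismatches occur at site 9 (A/T, transversion), site 16 (T/A, transversion), site 17 (C/T, transition), site 20 (A/T, transversion).
Of the 4 differences, 1 transition and 3 transversions over 20 sites: P = 1/20 = 0.050000, Q = 3/20 = 0.150000.
d = −0.5·ln(0.750000) − 0.25·ln(0.700000) = −0.5·(-0.287682) − 0.25·(-0.356675) = 0.2330.

0.2330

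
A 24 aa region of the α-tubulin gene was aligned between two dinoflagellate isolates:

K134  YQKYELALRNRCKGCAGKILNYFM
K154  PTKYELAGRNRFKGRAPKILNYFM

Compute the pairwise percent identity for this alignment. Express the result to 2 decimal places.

75.00%

Mismatches occur at site 1 (Y→P), site 2 (Q→T), site 8 (L→G), site 12 (C→F), site 15 (C→R), site 17 (G→P).
18 of the 24 sites match, so the percent identity is 18/24 × 100 = 75.00%.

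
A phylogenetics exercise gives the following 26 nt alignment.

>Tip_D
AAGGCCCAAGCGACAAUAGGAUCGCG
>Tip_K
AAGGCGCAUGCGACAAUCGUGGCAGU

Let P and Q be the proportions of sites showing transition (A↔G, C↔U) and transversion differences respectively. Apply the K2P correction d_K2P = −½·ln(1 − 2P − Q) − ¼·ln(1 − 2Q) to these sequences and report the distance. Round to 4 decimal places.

0.4683

Differing sites — 6:C/G (Tv); 9:A/U (Tv); 18:A/C (Tv); 20:G/U (Tv); 21:A/G (Ti); 22:U/G (Tv); 24:G/A (Ti); 25:C/G (Tv); 26:G/U (Tv).
Of the 9 differences, 2 transitions and 7 transversions over 26 sites: P = 2/26 = 0.076923, Q = 7/26 = 0.269231.
d = −0.5·ln(0.576923) − 0.25·ln(0.461538) = −0.5·(-0.550046) − 0.25·(-0.773191) = 0.4683.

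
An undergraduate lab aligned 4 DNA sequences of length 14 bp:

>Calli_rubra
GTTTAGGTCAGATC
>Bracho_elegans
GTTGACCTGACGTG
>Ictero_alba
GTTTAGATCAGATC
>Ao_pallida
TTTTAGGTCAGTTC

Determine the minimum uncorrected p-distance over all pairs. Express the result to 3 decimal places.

0.071

Pairwise Hamming distances:
  Calli_rubra vs Bracho_elegans: 7
  Calli_rubra vs Ictero_alba: 1
  Calli_rubra vs Ao_pallida: 2
  Bracho_elegans vs Ictero_alba: 7
  Bracho_elegans vs Ao_pallida: 8
  Ictero_alba vs Ao_pallida: 3
The smallest is 1 mismatch, between Calli_rubra and Ictero_alba; p = 1/14 = 0.071.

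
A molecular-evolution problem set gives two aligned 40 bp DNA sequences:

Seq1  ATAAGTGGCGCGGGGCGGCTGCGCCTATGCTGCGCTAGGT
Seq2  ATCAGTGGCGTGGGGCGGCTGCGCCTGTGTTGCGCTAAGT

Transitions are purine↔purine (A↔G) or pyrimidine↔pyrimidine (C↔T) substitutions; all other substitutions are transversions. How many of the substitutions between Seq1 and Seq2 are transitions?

4

Differing sites — 3:A/C (Tv); 11:C/T (Ti); 27:A/G (Ti); 30:C/T (Ti); 38:G/A (Ti).
Of the 5 differences, 4 transitions and 1 transversion, so the answer is 4.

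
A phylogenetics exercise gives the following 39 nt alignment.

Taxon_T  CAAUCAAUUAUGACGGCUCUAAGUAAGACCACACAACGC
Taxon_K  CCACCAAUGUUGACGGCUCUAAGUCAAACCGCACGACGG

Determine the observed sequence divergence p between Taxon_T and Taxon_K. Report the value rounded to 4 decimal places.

0.2308

The sequences differ at positions 2 (A/C), 4 (U/C), 9 (U/G), 10 (A/U), 25 (A/C), 27 (G/A), 31 (A/G), 35 (A/G), 39 (C/G).
There are 9 differences over 39 sites, so p = 9/39 = 0.2308.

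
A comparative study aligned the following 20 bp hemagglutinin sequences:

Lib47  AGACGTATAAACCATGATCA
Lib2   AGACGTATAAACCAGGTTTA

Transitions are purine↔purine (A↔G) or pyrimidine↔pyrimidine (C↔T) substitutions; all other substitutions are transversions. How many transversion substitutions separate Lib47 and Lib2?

The sequences differ at positions 15 (T/G, transversion), 17 (A/T, transversion), 19 (C/T, transition).
Of the 3 differences, 1 transition and 2 transversions, so the answer is 2.

2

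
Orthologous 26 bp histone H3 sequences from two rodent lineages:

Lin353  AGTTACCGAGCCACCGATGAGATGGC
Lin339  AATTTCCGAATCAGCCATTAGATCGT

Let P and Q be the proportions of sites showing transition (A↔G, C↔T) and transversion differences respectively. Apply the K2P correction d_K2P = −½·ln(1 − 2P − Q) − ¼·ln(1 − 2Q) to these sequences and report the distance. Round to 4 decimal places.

Mismatches occur at site 2 (G↔A, transition), site 5 (A↔T, transversion), site 10 (G↔A, transition), site 11 (C↔T, transition), site 14 (C↔G, transversion), site 16 (G↔C, transversion), site 19 (G↔T, transversion), site 24 (G↔C, transversion), site 26 (C↔T, transition).
Of the 9 differences, 4 transitions and 5 transversions over 26 sites: P = 4/26 = 0.153846, Q = 5/26 = 0.192308.
d = −0.5·ln(0.500000) − 0.25·ln(0.615384) = −0.5·(-0.693147) − 0.25·(-0.485509) = 0.4680.

0.4680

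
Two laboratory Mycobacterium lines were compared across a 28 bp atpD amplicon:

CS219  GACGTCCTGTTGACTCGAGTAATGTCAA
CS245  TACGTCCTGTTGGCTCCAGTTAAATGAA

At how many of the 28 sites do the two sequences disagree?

7

Differing sites — 1:G/T; 13:A/G; 17:G/C; 21:A/T; 23:T/A; 24:G/A; 26:C/G.
That gives 7 mismatches out of 28 aligned sites, so the Hamming distance is 7.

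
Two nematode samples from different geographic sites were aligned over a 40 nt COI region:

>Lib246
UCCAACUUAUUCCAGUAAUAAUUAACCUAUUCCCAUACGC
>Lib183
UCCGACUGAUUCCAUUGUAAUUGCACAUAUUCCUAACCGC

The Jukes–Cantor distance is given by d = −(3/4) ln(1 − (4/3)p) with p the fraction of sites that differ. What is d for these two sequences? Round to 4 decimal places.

0.4260

The sequences differ at positions 4 (A/G), 8 (U/G), 15 (G/U), 17 (A/G), 18 (A/U), 19 (U/A), 21 (A/U), 23 (U/G), 24 (A/C), 27 (C/A), 34 (C/U), 36 (U/A), 37 (A/C).
p = 13/40 = 0.325000.
d = −0.75 · ln(1 − (4/3)·0.325000) = −0.75 · ln(0.566667) = −0.75 · (-0.567983) = 0.4260.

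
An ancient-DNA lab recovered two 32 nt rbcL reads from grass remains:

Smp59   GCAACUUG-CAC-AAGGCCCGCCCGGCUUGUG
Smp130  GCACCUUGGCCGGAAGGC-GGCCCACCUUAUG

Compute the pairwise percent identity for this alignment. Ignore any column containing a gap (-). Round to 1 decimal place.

Excluding the 3 gap columns leaves 29 comparable sites.
The sequences differ at positions 4 (A/C), 11 (A/C), 12 (C/G), 20 (C/G), 25 (G/A), 26 (G/C), 30 (G/A).
22 of the 29 comparable sites match, so the percent identity is 22/29 × 100 = 75.9%.

75.9%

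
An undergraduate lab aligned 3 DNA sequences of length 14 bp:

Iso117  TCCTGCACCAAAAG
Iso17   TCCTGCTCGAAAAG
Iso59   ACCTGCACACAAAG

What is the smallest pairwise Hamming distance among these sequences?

Pairwise Hamming distances:
  Iso117 vs Iso17: 2
  Iso117 vs Iso59: 3
  Iso17 vs Iso59: 4
The smallest is 2, between Iso117 and Iso17.

2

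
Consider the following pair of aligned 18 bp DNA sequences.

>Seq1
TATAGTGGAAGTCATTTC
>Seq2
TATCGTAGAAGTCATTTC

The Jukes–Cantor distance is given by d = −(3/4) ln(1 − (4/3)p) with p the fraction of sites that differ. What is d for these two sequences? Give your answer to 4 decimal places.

The sequences differ at positions 4 (A/C), 7 (G/A).
p = 2/18 = 0.111111.
d = −0.75 · ln(1 − (4/3)·0.111111) = −0.75 · ln(0.851852) = −0.75 · (-0.160342) = 0.1203.

0.1203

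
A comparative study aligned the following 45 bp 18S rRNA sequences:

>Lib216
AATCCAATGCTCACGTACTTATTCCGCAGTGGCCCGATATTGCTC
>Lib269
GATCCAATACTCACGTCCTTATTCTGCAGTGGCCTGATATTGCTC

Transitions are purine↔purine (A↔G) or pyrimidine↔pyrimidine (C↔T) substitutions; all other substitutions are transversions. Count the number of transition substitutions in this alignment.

4

The sequences differ at positions 1 (A/G, transition), 9 (G/A, transition), 17 (A/C, transversion), 25 (C/T, transition), 35 (C/T, transition).
Of the 5 differences, 4 transitions and 1 transversion, so the answer is 4.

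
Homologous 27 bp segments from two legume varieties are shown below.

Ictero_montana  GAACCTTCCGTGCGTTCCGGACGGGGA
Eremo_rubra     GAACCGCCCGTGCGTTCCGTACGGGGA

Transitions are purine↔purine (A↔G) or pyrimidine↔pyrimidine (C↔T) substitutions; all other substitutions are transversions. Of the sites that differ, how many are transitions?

The sequences differ at positions 6 (T/G, transversion), 7 (T/C, transition), 20 (G/T, transversion).
Of the 3 differences, 1 transition and 2 transversions, so the answer is 1.

1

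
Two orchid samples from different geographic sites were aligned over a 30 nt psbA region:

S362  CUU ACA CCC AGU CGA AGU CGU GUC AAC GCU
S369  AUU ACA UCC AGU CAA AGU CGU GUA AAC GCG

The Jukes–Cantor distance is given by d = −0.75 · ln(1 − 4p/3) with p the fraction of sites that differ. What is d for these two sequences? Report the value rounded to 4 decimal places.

The sequences differ at positions 1 (C/A), 7 (C/U), 14 (G/A), 24 (C/A), 30 (U/G).
p = 5/30 = 0.166667.
d = −0.75 · ln(1 − (4/3)·0.166667) = −0.75 · ln(0.777777) = −0.75 · (-0.251315) = 0.1885.

0.1885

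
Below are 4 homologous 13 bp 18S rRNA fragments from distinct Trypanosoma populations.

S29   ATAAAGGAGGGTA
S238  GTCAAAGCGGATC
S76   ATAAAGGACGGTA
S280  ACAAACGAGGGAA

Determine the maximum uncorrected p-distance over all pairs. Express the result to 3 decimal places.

0.615

Pairwise Hamming distances:
  S29 vs S238: 6
  S29 vs S76: 1
  S29 vs S280: 3
  S238 vs S76: 7
  S238 vs S280: 8
  S76 vs S280: 4
The largest is 8 mismatches, between S238 and S280; p = 8/13 = 0.615.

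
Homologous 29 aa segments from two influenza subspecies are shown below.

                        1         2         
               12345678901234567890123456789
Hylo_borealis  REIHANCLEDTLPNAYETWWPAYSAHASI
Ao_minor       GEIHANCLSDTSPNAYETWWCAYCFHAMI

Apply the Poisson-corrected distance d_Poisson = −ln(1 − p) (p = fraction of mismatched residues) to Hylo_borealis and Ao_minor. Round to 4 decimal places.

Mismatches occur at site 1 (R/G), site 9 (E/S), site 12 (L/S), site 21 (P/C), site 24 (S/C), site 25 (A/F), site 28 (S/M).
p = 7/29 = 0.241379.
d = −ln(1 − 0.241379) = −ln(0.758621) = 0.2763.

0.2763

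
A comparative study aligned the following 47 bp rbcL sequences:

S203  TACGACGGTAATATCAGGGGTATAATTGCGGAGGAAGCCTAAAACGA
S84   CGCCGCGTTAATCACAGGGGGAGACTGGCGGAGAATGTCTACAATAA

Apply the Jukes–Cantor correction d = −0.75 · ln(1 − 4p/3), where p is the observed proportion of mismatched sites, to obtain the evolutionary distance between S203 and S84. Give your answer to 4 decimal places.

0.4937

The sequences differ at positions 1 (T/C), 2 (A/G), 4 (G/C), 5 (A/G), 8 (G/T), 13 (A/C), 14 (T/A), 21 (T/G), 23 (T/G), 25 (A/C), 27 (T/G), 34 (G/A), 36 (A/T), 38 (C/T), 42 (A/C), 45 (C/T), 46 (G/A).
p = 17/47 = 0.361702.
d = −0.75 · ln(1 − (4/3)·0.361702) = −0.75 · ln(0.517731) = −0.75 · (-0.658299) = 0.4937.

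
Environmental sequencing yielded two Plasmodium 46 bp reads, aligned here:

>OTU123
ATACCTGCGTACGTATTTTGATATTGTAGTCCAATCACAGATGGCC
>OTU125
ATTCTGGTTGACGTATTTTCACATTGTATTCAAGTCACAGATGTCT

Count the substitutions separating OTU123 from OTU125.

Differing sites — 3:A/T; 5:C/T; 6:T/G; 8:C/T; 9:G/T; 10:T/G; 20:G/C; 22:T/C; 29:G/T; 32:C/A; 34:A/G; 44:G/T; 46:C/T.
That gives 13 mismatches out of 46 aligned sites, so the Hamming distance is 13.

13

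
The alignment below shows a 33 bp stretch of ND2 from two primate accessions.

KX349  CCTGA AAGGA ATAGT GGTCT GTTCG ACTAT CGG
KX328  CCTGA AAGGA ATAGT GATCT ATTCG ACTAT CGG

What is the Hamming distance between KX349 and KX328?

Differing sites — 17:G/A; 21:G/A.
That gives 2 mismatches out of 33 aligned sites, so the Hamming distance is 2.

2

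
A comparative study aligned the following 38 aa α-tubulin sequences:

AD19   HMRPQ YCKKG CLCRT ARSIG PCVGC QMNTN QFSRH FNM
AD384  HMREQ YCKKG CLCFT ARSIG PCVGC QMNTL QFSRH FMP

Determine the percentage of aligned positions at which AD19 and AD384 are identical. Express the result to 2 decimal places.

86.84%

Mismatches occur at site 4 (P↔E), site 14 (R↔F), site 30 (N↔L), site 37 (N↔M), site 38 (M↔P).
33 of the 38 sites match, so the percent identity is 33/38 × 100 = 86.84%.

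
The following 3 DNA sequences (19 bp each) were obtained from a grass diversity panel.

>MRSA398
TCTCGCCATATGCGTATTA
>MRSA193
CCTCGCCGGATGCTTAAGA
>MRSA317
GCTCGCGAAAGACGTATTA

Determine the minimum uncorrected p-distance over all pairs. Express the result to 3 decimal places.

0.263

Pairwise Hamming distances:
  MRSA398 vs MRSA193: 6
  MRSA398 vs MRSA317: 5
  MRSA193 vs MRSA317: 9
The smallest is 5 mismatches, between MRSA398 and MRSA317; p = 5/19 = 0.263.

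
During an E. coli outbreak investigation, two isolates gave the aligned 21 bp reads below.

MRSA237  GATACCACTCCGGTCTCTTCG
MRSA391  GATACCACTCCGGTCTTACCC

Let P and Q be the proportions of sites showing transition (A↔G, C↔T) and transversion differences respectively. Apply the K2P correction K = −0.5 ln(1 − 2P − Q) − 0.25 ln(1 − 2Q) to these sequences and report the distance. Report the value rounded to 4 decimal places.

0.2211

The sequences differ at positions 17 (C/T, transition), 18 (T/A, transversion), 19 (T/C, transition), 21 (G/C, transversion).
Of the 4 differences, 2 transitions and 2 transversions over 21 sites: P = 2/21 = 0.095238, Q = 2/21 = 0.095238.
d = −0.5·ln(0.714286) − 0.25·ln(0.809524) = −0.5·(-0.336472) − 0.25·(-0.211309) = 0.2211.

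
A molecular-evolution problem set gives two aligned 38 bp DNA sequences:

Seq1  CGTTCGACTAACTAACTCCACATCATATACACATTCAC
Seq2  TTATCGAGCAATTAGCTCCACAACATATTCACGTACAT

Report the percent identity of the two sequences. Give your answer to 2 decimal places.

The sequences differ at positions 1 (C/T), 2 (G/T), 3 (T/A), 8 (C/G), 9 (T/C), 12 (C/T), 15 (A/G), 23 (T/A), 29 (A/T), 33 (A/G), 35 (T/A), 38 (C/T).
26 of the 38 sites match, so the percent identity is 26/38 × 100 = 68.42%.

68.42%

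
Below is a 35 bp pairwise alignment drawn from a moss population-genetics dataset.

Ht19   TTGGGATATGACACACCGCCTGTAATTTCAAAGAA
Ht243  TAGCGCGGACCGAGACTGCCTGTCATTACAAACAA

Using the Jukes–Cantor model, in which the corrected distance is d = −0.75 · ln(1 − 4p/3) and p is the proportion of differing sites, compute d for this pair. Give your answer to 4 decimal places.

Mismatches occur at site 2 (T→A), site 4 (G→C), site 6 (A→C), site 7 (T→G), site 8 (A→G), site 9 (T→A), site 10 (G→C), site 11 (A→C), site 12 (C→G), site 14 (C→G), site 17 (C→T), site 24 (A→C), site 28 (T→A), site 33 (G→C).
p = 14/35 = 0.400000.
d = −0.75 · ln(1 − (4/3)·0.400000) = −0.75 · ln(0.466667) = −0.75 · (-0.762139) = 0.5716.

0.5716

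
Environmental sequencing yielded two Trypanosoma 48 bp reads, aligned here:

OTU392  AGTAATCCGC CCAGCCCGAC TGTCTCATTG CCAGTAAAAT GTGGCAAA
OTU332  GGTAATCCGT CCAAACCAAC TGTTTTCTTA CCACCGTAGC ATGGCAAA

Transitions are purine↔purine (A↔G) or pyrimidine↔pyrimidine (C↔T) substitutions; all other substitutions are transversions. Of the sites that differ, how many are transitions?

The sequences differ at positions 1 (A/G, transition), 10 (C/T, transition), 14 (G/A, transition), 15 (C/A, transversion), 18 (G/A, transition), 24 (C/T, transition), 26 (C/T, transition), 27 (A/C, transversion), 30 (G/A, transition), 34 (G/C, transversion), 35 (T/C, transition), 36 (A/G, transition), 37 (A/T, transversion), 39 (A/G, transition), 40 (T/C, transition), 41 (G/A, transition).
Of the 16 differences, 12 transitions and 4 transversions, so the answer is 12.

12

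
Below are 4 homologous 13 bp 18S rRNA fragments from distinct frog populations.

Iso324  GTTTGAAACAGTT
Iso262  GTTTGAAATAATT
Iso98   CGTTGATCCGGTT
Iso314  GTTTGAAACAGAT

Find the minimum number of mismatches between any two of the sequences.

1

Pairwise Hamming distances:
  Iso324 vs Iso262: 2
  Iso324 vs Iso98: 5
  Iso324 vs Iso314: 1
  Iso262 vs Iso98: 7
  Iso262 vs Iso314: 3
  Iso98 vs Iso314: 6
The smallest is 1, between Iso324 and Iso314.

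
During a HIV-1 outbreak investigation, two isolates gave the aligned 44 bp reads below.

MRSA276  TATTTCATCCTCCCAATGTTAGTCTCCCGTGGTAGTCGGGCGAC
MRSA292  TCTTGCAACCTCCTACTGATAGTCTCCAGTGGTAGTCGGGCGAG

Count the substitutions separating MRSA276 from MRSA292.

8

Mismatches occur at site 2 (A/C), site 5 (T/G), site 8 (T/A), site 14 (C/T), site 16 (A/C), site 19 (T/A), site 28 (C/A), site 44 (C/G).
That gives 8 mismatches out of 44 aligned sites, so the Hamming distance is 8.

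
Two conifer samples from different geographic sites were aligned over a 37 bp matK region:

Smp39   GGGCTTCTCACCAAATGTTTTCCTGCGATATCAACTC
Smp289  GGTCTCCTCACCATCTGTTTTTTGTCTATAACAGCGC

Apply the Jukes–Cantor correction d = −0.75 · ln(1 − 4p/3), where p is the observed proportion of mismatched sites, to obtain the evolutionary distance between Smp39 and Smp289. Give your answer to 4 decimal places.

Mismatches occur at site 3 (G/T), site 6 (T/C), site 14 (A/T), site 15 (A/C), site 22 (C/T), site 23 (C/T), site 24 (T/G), site 25 (G/T), site 27 (G/T), site 31 (T/A), site 34 (A/G), site 36 (T/G).
p = 12/37 = 0.324324.
d = −0.75 · ln(1 − (4/3)·0.324324) = −0.75 · ln(0.567568) = −0.75 · (-0.566395) = 0.4248.

0.4248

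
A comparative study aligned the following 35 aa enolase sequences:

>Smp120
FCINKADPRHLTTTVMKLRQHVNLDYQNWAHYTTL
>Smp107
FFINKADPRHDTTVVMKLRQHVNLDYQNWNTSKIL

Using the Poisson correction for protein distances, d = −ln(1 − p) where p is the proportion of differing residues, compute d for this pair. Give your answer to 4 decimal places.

0.2595

The sequences differ at positions 2 (C/F), 11 (L/D), 14 (T/V), 30 (A/N), 31 (H/T), 32 (Y/S), 33 (T/K), 34 (T/I).
p = 8/35 = 0.228571.
d = −ln(1 − 0.228571) = −ln(0.771429) = 0.2595.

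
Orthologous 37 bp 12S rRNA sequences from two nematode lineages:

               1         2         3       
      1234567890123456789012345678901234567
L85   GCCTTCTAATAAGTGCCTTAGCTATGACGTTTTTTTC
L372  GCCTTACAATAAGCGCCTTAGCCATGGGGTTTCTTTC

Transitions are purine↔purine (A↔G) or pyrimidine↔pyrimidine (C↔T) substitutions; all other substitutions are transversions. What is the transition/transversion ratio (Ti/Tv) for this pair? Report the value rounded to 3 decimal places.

2.500

Differing sites — 6:C/A (Tv); 7:T/C (Ti); 14:T/C (Ti); 23:T/C (Ti); 27:A/G (Ti); 28:C/G (Tv); 33:T/C (Ti).
Of the 7 differences, 5 transitions and 2 transversions, so Ti/Tv = 5/2 = 2.500.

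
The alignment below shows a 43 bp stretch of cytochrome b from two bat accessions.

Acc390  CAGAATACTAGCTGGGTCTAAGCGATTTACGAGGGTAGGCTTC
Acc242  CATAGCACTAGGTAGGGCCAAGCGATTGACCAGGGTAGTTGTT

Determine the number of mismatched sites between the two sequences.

13

The sequences differ at positions 3 (G/T), 5 (A/G), 6 (T/C), 12 (C/G), 14 (G/A), 17 (T/G), 19 (T/C), 28 (T/G), 31 (G/C), 39 (G/T), 40 (C/T), 41 (T/G), 43 (C/T).
That gives 13 mismatches out of 43 aligned sites, so the Hamming distance is 13.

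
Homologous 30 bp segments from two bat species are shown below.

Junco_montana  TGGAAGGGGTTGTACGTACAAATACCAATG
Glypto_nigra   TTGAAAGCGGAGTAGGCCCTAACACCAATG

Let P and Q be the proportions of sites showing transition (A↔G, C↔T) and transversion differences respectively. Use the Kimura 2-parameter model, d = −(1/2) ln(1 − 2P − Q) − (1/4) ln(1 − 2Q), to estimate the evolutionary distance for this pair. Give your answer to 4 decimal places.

0.4411

The sequences differ at positions 2 (G/T, transversion), 6 (G/A, transition), 8 (G/C, transversion), 10 (T/G, transversion), 11 (T/A, transversion), 15 (C/G, transversion), 17 (T/C, transition), 18 (A/C, transversion), 20 (A/T, transversion), 23 (T/C, transition).
Of the 10 differences, 3 transitions and 7 transversions over 30 sites: P = 3/30 = 0.100000, Q = 7/30 = 0.233333.
d = −0.5·ln(0.566667) − 0.25·ln(0.533334) = −0.5·(-0.567983) − 0.25·(-0.628607) = 0.4411.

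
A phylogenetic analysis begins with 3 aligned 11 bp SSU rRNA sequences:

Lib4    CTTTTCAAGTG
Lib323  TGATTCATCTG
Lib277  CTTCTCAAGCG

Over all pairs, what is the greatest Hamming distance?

7

Pairwise Hamming distances:
  Lib4 vs Lib323: 5
  Lib4 vs Lib277: 2
  Lib323 vs Lib277: 7
The largest is 7, between Lib323 and Lib277.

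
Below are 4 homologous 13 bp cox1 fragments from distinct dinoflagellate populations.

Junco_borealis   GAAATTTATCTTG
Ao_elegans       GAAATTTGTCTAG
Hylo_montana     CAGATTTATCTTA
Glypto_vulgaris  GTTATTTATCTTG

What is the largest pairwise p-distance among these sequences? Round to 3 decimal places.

0.385

Pairwise Hamming distances:
  Junco_borealis vs Ao_elegans: 2
  Junco_borealis vs Hylo_montana: 3
  Junco_borealis vs Glypto_vulgaris: 2
  Ao_elegans vs Hylo_montana: 5
  Ao_elegans vs Glypto_vulgaris: 4
  Hylo_montana vs Glypto_vulgaris: 4
The largest is 5 mismatches, between Ao_elegans and Hylo_montana; p = 5/13 = 0.385.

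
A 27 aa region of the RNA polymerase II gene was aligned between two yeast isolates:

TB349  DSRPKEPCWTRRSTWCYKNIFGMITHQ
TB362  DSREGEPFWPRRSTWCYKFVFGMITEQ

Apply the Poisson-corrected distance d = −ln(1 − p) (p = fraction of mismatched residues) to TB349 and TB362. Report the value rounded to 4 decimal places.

Differing sites — 4:P/E; 5:K/G; 8:C/F; 10:T/P; 19:N/F; 20:I/V; 26:H/E.
p = 7/27 = 0.259259.
d = −ln(1 − 0.259259) = −ln(0.740741) = 0.3001.

0.3001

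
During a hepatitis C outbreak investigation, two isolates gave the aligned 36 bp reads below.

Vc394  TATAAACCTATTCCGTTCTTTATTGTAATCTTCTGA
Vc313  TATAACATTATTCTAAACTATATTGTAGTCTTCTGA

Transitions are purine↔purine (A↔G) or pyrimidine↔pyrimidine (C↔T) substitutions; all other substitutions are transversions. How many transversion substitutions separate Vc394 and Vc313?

5

The sequences differ at positions 6 (A/C, transversion), 7 (C/A, transversion), 8 (C/T, transition), 14 (C/T, transition), 15 (G/A, transition), 16 (T/A, transversion), 17 (T/A, transversion), 20 (T/A, transversion), 28 (A/G, transition).
Of the 9 differences, 4 transitions and 5 transversions, so the answer is 5.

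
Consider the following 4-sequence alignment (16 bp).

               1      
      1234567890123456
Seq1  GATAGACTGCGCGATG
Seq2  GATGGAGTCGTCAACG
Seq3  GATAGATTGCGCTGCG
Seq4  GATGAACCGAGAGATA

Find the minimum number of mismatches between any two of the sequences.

4

Pairwise Hamming distances:
  Seq1 vs Seq2: 7
  Seq1 vs Seq3: 4
  Seq1 vs Seq4: 6
  Seq2 vs Seq3: 7
  Seq2 vs Seq4: 10
  Seq3 vs Seq4: 10
The smallest is 4, between Seq1 and Seq3.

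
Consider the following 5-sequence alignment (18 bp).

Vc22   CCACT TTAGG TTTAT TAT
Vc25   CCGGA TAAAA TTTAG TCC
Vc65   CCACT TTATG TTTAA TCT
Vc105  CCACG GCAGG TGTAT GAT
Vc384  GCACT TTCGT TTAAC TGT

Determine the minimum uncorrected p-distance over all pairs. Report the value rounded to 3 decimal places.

Pairwise Hamming distances:
  Vc22 vs Vc25: 9
  Vc22 vs Vc65: 3
  Vc22 vs Vc105: 5
  Vc22 vs Vc384: 6
  Vc25 vs Vc65: 8
  Vc25 vs Vc105: 12
  Vc25 vs Vc384: 12
  Vc65 vs Vc105: 8
  Vc65 vs Vc384: 7
  Vc105 vs Vc384: 11
The smallest is 3 mismatches, between Vc22 and Vc65; p = 3/18 = 0.167.

0.167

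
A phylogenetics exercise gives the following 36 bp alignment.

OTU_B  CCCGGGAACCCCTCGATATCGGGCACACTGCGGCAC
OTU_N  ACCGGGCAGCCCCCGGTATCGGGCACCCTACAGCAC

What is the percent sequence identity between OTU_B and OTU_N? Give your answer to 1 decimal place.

The sequences differ at positions 1 (C/A), 7 (A/C), 9 (C/G), 13 (T/C), 16 (A/G), 27 (A/C), 30 (G/A), 32 (G/A).
28 of the 36 sites match, so the percent identity is 28/36 × 100 = 77.8%.

77.8%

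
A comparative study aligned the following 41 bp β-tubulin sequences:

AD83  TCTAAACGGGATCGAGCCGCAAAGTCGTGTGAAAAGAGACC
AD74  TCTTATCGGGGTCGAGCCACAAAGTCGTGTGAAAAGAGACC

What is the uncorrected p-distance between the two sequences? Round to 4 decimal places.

The sequences differ at positions 4 (A/T), 6 (A/T), 11 (A/G), 19 (G/A).
There are 4 differences over 41 sites, so p = 4/41 = 0.0976.

0.0976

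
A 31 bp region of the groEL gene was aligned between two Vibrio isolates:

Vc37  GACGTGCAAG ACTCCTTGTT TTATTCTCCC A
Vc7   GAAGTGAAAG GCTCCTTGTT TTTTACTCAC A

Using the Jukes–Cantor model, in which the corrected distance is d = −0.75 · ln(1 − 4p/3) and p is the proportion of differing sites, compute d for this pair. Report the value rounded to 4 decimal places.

0.2239

Mismatches occur at site 3 (C→A), site 7 (C→A), site 11 (A→G), site 23 (A→T), site 25 (T→A), site 29 (C→A).
p = 6/31 = 0.193548.
d = −0.75 · ln(1 − (4/3)·0.193548) = −0.75 · ln(0.741936) = −0.75 · (-0.298492) = 0.2239.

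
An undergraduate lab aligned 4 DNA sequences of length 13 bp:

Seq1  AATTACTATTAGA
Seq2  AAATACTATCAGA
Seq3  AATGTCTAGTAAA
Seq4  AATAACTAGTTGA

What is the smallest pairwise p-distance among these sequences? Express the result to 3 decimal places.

Pairwise Hamming distances:
  Seq1 vs Seq2: 2
  Seq1 vs Seq3: 4
  Seq1 vs Seq4: 3
  Seq2 vs Seq3: 6
  Seq2 vs Seq4: 5
  Seq3 vs Seq4: 4
The smallest is 2 mismatches, between Seq1 and Seq2; p = 2/13 = 0.154.

0.154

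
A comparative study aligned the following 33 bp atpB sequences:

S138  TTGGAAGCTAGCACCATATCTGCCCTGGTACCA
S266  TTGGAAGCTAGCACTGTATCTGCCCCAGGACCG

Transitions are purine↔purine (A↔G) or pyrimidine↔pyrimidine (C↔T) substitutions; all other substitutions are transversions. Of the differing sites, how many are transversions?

Differing sites — 15:C/T (Ti); 16:A/G (Ti); 26:T/C (Ti); 27:G/A (Ti); 29:T/G (Tv); 33:A/G (Ti).
Of the 6 differences, 5 transitions and 1 transversion, so the answer is 1.

1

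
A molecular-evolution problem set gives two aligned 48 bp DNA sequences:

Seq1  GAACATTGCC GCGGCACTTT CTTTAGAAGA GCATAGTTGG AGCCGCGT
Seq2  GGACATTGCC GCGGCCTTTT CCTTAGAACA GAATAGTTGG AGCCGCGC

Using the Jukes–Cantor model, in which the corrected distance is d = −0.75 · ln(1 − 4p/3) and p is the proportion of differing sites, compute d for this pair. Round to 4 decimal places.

The sequences differ at positions 2 (A/G), 16 (A/C), 17 (C/T), 22 (T/C), 29 (G/C), 32 (C/A), 48 (T/C).
p = 7/48 = 0.145833.
d = −0.75 · ln(1 − (4/3)·0.145833) = −0.75 · ln(0.805556) = −0.75 · (-0.216223) = 0.1622.

0.1622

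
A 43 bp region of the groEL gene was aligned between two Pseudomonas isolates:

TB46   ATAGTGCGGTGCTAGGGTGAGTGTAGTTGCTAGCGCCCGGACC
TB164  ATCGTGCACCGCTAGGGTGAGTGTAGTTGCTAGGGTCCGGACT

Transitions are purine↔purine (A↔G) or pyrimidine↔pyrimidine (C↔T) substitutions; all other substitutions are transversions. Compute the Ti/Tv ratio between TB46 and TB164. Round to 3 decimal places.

Differing sites — 3:A/C (Tv); 8:G/A (Ti); 9:G/C (Tv); 10:T/C (Ti); 34:C/G (Tv); 36:C/T (Ti); 43:C/T (Ti).
Of the 7 differences, 4 transitions and 3 transversions, so Ti/Tv = 4/3 = 1.333.

1.333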